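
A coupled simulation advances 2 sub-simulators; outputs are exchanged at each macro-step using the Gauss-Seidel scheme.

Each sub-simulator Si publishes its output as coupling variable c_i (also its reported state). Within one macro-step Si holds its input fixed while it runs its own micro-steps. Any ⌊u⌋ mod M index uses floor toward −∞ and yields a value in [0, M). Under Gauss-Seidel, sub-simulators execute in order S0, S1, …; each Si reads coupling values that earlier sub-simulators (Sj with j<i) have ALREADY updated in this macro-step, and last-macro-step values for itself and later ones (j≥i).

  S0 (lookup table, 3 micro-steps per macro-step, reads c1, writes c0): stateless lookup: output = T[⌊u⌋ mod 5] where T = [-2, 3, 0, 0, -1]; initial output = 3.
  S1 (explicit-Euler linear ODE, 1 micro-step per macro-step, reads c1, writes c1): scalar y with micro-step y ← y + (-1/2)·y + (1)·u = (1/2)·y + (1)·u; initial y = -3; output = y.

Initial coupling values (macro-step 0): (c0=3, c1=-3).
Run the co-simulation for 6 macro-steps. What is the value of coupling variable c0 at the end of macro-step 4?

c0 at macro-step 4 = -1

macro 1: S0 reads c1=-3 → after 3×micro: 0; S1 reads c1=-3 → after 1×micro: -9/2 ⇒ (c0=0, c1=-9/2)
macro 2: S0 reads c1=-9/2 → after 3×micro: -2; S1 reads c1=-9/2 → after 1×micro: -27/4 ⇒ (c0=-2, c1=-27/4)
macro 3: S0 reads c1=-27/4 → after 3×micro: 0; S1 reads c1=-27/4 → after 1×micro: -81/8 ⇒ (c0=0, c1=-81/8)
macro 4: S0 reads c1=-81/8 → after 3×micro: -1; S1 reads c1=-81/8 → after 1×micro: -243/16 ⇒ (c0=-1, c1=-243/16)
macro 5: S0 reads c1=-243/16 → after 3×micro: -1; S1 reads c1=-243/16 → after 1×micro: -729/32 ⇒ (c0=-1, c1=-729/32)
macro 6: S0 reads c1=-729/32 → after 3×micro: 0; S1 reads c1=-729/32 → after 1×micro: -2187/64 ⇒ (c0=0, c1=-2187/64)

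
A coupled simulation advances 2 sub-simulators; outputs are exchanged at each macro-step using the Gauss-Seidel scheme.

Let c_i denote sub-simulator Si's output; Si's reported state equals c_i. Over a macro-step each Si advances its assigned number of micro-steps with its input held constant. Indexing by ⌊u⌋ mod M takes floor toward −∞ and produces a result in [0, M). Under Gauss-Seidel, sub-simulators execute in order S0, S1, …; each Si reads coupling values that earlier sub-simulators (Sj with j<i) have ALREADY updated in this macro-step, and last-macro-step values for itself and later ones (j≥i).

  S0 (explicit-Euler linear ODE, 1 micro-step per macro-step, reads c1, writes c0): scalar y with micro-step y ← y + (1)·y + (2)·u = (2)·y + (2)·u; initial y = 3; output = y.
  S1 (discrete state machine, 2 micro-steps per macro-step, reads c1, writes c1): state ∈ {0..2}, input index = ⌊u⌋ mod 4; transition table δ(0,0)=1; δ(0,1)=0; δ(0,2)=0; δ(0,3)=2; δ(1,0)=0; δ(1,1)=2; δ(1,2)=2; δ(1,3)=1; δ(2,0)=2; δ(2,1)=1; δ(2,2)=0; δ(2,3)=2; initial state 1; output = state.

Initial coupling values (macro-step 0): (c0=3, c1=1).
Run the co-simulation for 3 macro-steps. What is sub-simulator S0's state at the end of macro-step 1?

macro 1: S0 reads c1=1 → after 1×micro: 8; S1 reads c1=1 → after 2×micro: 1 ⇒ (c0=8, c1=1)
macro 2: S0 reads c1=1 → after 1×micro: 18; S1 reads c1=1 → after 2×micro: 1 ⇒ (c0=18, c1=1)
macro 3: S0 reads c1=1 → after 1×micro: 38; S1 reads c1=1 → after 2×micro: 1 ⇒ (c0=38, c1=1)

S0 state at macro-step 1 = 8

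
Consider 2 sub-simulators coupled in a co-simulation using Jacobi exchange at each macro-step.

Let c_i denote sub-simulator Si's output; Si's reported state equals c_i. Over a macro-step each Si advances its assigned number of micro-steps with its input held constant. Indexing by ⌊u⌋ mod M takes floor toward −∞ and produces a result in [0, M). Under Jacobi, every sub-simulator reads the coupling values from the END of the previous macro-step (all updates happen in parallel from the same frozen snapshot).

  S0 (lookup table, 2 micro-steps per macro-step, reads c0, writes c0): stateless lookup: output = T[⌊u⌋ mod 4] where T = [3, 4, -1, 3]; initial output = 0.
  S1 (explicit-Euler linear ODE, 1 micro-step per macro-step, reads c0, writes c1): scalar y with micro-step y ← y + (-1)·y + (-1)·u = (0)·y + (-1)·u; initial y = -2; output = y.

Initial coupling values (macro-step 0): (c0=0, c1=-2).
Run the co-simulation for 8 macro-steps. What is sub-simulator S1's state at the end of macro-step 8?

S1 state at macro-step 8 = -3

macro 1: S0 reads c0=0 → after 2×micro: 3; S1 reads c0=0 → after 1×micro: 0 ⇒ (c0=3, c1=0)
macro 2: S0 reads c0=3 → after 2×micro: 3; S1 reads c0=3 → after 1×micro: -3 ⇒ (c0=3, c1=-3)
macro 3: S0 reads c0=3 → after 2×micro: 3; S1 reads c0=3 → after 1×micro: -3 ⇒ (c0=3, c1=-3)
macro 4: S0 reads c0=3 → after 2×micro: 3; S1 reads c0=3 → after 1×micro: -3 ⇒ (c0=3, c1=-3)
macro 5: S0 reads c0=3 → after 2×micro: 3; S1 reads c0=3 → after 1×micro: -3 ⇒ (c0=3, c1=-3)
macro 6: S0 reads c0=3 → after 2×micro: 3; S1 reads c0=3 → after 1×micro: -3 ⇒ (c0=3, c1=-3)
macro 7: S0 reads c0=3 → after 2×micro: 3; S1 reads c0=3 → after 1×micro: -3 ⇒ (c0=3, c1=-3)
macro 8: S0 reads c0=3 → after 2×micro: 3; S1 reads c0=3 → after 1×micro: -3 ⇒ (c0=3, c1=-3)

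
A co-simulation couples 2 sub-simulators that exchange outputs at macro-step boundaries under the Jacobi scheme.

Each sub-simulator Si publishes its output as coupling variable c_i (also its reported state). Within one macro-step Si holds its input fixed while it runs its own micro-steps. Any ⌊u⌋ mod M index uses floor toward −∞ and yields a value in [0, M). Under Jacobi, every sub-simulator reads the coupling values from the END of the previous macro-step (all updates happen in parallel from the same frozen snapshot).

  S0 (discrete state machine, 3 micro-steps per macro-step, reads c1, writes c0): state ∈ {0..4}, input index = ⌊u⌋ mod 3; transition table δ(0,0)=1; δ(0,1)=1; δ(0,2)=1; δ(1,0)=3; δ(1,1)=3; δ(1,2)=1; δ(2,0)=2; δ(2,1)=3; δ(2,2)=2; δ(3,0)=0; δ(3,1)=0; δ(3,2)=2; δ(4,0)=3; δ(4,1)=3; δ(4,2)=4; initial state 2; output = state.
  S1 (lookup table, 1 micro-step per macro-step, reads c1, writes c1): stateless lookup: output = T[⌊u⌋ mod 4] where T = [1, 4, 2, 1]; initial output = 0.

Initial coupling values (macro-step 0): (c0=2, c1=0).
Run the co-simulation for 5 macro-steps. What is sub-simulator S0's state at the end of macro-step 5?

S0 state at macro-step 5 = 1

macro 1: S0 reads c1=0 → after 3×micro: 2; S1 reads c1=0 → after 1×micro: 1 ⇒ (c0=2, c1=1)
macro 2: S0 reads c1=1 → after 3×micro: 1; S1 reads c1=1 → after 1×micro: 4 ⇒ (c0=1, c1=4)
macro 3: S0 reads c1=4 → after 3×micro: 1; S1 reads c1=4 → after 1×micro: 1 ⇒ (c0=1, c1=1)
macro 4: S0 reads c1=1 → after 3×micro: 1; S1 reads c1=1 → after 1×micro: 4 ⇒ (c0=1, c1=4)
macro 5: S0 reads c1=4 → after 3×micro: 1; S1 reads c1=4 → after 1×micro: 1 ⇒ (c0=1, c1=1)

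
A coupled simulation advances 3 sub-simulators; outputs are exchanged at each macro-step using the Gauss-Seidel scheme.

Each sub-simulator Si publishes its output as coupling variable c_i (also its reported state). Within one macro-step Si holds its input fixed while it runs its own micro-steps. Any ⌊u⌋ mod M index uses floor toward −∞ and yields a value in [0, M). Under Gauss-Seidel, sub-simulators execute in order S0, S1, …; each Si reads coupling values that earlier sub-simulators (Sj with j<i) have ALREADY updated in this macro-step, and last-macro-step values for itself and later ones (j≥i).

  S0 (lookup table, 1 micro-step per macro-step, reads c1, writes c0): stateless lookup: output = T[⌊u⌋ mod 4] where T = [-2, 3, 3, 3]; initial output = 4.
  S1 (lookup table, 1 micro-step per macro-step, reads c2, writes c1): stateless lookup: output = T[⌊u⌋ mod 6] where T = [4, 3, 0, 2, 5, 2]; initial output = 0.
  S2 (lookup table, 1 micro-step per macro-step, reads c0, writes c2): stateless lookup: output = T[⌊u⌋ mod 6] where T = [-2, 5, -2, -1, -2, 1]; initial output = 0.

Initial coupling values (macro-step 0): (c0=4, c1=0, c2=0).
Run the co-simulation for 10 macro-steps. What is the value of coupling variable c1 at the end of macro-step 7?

macro 1: S0 reads c1=0 → after 1×micro: -2; S1 reads c2=0 → after 1×micro: 4; S2 reads c0=-2 → after 1×micro: -2 ⇒ (c0=-2, c1=4, c2=-2)
macro 2: S0 reads c1=4 → after 1×micro: -2; S1 reads c2=-2 → after 1×micro: 5; S2 reads c0=-2 → after 1×micro: -2 ⇒ (c0=-2, c1=5, c2=-2)
macro 3: S0 reads c1=5 → after 1×micro: 3; S1 reads c2=-2 → after 1×micro: 5; S2 reads c0=3 → after 1×micro: -1 ⇒ (c0=3, c1=5, c2=-1)
macro 4: S0 reads c1=5 → after 1×micro: 3; S1 reads c2=-1 → after 1×micro: 2; S2 reads c0=3 → after 1×micro: -1 ⇒ (c0=3, c1=2, c2=-1)
macro 5: S0 reads c1=2 → after 1×micro: 3; S1 reads c2=-1 → after 1×micro: 2; S2 reads c0=3 → after 1×micro: -1 ⇒ (c0=3, c1=2, c2=-1)
macro 6: S0 reads c1=2 → after 1×micro: 3; S1 reads c2=-1 → after 1×micro: 2; S2 reads c0=3 → after 1×micro: -1 ⇒ (c0=3, c1=2, c2=-1)
macro 7: S0 reads c1=2 → after 1×micro: 3; S1 reads c2=-1 → after 1×micro: 2; S2 reads c0=3 → after 1×micro: -1 ⇒ (c0=3, c1=2, c2=-1)
macro 8: S0 reads c1=2 → after 1×micro: 3; S1 reads c2=-1 → after 1×micro: 2; S2 reads c0=3 → after 1×micro: -1 ⇒ (c0=3, c1=2, c2=-1)
macro 9: S0 reads c1=2 → after 1×micro: 3; S1 reads c2=-1 → after 1×micro: 2; S2 reads c0=3 → after 1×micro: -1 ⇒ (c0=3, c1=2, c2=-1)
macro 10: S0 reads c1=2 → after 1×micro: 3; S1 reads c2=-1 → after 1×micro: 2; S2 reads c0=3 → after 1×micro: -1 ⇒ (c0=3, c1=2, c2=-1)

c1 at macro-step 7 = 2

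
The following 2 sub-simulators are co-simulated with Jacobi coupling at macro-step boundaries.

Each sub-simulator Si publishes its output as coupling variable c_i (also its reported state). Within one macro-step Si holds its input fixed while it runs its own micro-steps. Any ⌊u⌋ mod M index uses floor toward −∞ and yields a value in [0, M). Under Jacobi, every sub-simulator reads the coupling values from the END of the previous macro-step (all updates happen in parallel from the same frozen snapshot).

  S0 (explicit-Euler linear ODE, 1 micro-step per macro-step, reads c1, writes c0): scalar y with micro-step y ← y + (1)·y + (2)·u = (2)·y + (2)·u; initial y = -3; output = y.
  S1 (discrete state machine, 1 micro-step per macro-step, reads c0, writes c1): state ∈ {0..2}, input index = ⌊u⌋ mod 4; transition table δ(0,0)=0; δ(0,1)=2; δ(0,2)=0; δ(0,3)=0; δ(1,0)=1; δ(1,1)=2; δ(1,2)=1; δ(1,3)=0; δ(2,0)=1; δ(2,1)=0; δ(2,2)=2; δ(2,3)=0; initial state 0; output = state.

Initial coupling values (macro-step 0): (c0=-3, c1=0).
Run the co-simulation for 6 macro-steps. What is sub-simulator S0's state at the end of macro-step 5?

macro 1: S0 reads c1=0 → after 1×micro: -6; S1 reads c0=-3 → after 1×micro: 2 ⇒ (c0=-6, c1=2)
macro 2: S0 reads c1=2 → after 1×micro: -8; S1 reads c0=-6 → after 1×micro: 2 ⇒ (c0=-8, c1=2)
macro 3: S0 reads c1=2 → after 1×micro: -12; S1 reads c0=-8 → after 1×micro: 1 ⇒ (c0=-12, c1=1)
macro 4: S0 reads c1=1 → after 1×micro: -22; S1 reads c0=-12 → after 1×micro: 1 ⇒ (c0=-22, c1=1)
macro 5: S0 reads c1=1 → after 1×micro: -42; S1 reads c0=-22 → after 1×micro: 1 ⇒ (c0=-42, c1=1)
macro 6: S0 reads c1=1 → after 1×micro: -82; S1 reads c0=-42 → after 1×micro: 1 ⇒ (c0=-82, c1=1)

S0 state at macro-step 5 = -42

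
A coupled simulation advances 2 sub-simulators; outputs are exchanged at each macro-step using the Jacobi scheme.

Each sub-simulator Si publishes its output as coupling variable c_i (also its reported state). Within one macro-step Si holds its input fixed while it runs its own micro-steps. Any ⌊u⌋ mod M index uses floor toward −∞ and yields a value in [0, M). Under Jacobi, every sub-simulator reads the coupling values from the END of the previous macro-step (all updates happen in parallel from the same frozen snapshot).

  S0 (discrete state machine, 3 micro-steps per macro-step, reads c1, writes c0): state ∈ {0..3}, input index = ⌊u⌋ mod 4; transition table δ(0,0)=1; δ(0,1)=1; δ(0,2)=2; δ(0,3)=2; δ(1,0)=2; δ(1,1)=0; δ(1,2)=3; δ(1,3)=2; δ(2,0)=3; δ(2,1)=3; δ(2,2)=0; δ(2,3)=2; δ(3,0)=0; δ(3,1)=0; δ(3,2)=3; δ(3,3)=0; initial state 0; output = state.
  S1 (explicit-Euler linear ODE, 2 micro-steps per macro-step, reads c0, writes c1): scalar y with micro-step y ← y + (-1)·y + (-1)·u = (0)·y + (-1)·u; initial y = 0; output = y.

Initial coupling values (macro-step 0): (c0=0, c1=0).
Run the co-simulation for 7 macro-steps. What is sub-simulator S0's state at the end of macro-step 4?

S0 state at macro-step 4 = 3

macro 1: S0 reads c1=0 → after 3×micro: 3; S1 reads c0=0 → after 2×micro: 0 ⇒ (c0=3, c1=0)
macro 2: S0 reads c1=0 → after 3×micro: 2; S1 reads c0=3 → after 2×micro: -3 ⇒ (c0=2, c1=-3)
macro 3: S0 reads c1=-3 → after 3×micro: 1; S1 reads c0=2 → after 2×micro: -2 ⇒ (c0=1, c1=-2)
macro 4: S0 reads c1=-2 → after 3×micro: 3; S1 reads c0=1 → after 2×micro: -1 ⇒ (c0=3, c1=-1)
macro 5: S0 reads c1=-1 → after 3×micro: 2; S1 reads c0=3 → after 2×micro: -3 ⇒ (c0=2, c1=-3)
macro 6: S0 reads c1=-3 → after 3×micro: 1; S1 reads c0=2 → after 2×micro: -2 ⇒ (c0=1, c1=-2)
macro 7: S0 reads c1=-2 → after 3×micro: 3; S1 reads c0=1 → after 2×micro: -1 ⇒ (c0=3, c1=-1)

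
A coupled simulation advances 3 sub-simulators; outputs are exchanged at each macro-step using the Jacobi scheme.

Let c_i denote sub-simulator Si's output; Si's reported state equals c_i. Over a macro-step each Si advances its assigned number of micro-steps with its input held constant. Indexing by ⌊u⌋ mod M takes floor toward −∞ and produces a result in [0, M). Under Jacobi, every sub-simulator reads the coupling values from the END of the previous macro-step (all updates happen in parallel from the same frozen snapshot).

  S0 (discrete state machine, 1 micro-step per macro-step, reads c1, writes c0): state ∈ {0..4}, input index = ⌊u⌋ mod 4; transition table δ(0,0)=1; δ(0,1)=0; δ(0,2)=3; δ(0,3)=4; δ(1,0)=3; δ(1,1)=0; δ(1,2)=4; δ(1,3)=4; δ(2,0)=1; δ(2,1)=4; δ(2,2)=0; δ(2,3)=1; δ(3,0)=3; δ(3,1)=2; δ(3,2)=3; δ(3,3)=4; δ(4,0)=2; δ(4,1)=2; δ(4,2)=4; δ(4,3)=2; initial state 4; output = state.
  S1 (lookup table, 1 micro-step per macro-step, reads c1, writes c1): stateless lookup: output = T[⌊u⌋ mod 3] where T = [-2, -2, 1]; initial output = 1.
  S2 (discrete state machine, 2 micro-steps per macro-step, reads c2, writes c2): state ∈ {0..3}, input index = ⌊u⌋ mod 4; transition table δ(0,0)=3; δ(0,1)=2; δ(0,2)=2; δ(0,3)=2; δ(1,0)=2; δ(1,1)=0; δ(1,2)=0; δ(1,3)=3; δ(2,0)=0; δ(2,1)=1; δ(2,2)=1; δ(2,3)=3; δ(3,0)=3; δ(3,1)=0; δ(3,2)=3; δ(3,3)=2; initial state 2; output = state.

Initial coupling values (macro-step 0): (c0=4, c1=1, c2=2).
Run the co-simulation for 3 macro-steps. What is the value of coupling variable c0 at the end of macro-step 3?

c0 at macro-step 3 = 3

macro 1: S0 reads c1=1 → after 1×micro: 2; S1 reads c1=1 → after 1×micro: -2; S2 reads c2=2 → after 2×micro: 0 ⇒ (c0=2, c1=-2, c2=0)
macro 2: S0 reads c1=-2 → after 1×micro: 0; S1 reads c1=-2 → after 1×micro: -2; S2 reads c2=0 → after 2×micro: 3 ⇒ (c0=0, c1=-2, c2=3)
macro 3: S0 reads c1=-2 → after 1×micro: 3; S1 reads c1=-2 → after 1×micro: -2; S2 reads c2=3 → after 2×micro: 3 ⇒ (c0=3, c1=-2, c2=3)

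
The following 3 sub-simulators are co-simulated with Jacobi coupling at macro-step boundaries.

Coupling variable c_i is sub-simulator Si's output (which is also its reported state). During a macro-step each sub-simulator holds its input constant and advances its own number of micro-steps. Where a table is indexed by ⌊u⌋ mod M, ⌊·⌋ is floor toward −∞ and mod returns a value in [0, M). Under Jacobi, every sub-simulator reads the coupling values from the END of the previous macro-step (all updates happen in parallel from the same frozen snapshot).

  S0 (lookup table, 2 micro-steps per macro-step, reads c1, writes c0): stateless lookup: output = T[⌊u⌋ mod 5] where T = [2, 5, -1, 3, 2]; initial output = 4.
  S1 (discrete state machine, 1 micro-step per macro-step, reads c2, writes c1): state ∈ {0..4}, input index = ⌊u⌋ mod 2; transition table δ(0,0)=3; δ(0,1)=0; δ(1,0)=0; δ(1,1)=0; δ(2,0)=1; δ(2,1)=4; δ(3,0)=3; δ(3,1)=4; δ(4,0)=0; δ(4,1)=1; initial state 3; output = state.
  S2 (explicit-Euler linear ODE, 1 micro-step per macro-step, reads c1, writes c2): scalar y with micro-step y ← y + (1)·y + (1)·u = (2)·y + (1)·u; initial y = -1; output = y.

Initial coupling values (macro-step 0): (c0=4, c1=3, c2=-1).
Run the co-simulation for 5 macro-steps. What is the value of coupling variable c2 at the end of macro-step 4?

c2 at macro-step 4 = 26

macro 1: S0 reads c1=3 → after 2×micro: 3; S1 reads c2=-1 → after 1×micro: 4; S2 reads c1=3 → after 1×micro: 1 ⇒ (c0=3, c1=4, c2=1)
macro 2: S0 reads c1=4 → after 2×micro: 2; S1 reads c2=1 → after 1×micro: 1; S2 reads c1=4 → after 1×micro: 6 ⇒ (c0=2, c1=1, c2=6)
macro 3: S0 reads c1=1 → after 2×micro: 5; S1 reads c2=6 → after 1×micro: 0; S2 reads c1=1 → after 1×micro: 13 ⇒ (c0=5, c1=0, c2=13)
macro 4: S0 reads c1=0 → after 2×micro: 2; S1 reads c2=13 → after 1×micro: 0; S2 reads c1=0 → after 1×micro: 26 ⇒ (c0=2, c1=0, c2=26)
macro 5: S0 reads c1=0 → after 2×micro: 2; S1 reads c2=26 → after 1×micro: 3; S2 reads c1=0 → after 1×micro: 52 ⇒ (c0=2, c1=3, c2=52)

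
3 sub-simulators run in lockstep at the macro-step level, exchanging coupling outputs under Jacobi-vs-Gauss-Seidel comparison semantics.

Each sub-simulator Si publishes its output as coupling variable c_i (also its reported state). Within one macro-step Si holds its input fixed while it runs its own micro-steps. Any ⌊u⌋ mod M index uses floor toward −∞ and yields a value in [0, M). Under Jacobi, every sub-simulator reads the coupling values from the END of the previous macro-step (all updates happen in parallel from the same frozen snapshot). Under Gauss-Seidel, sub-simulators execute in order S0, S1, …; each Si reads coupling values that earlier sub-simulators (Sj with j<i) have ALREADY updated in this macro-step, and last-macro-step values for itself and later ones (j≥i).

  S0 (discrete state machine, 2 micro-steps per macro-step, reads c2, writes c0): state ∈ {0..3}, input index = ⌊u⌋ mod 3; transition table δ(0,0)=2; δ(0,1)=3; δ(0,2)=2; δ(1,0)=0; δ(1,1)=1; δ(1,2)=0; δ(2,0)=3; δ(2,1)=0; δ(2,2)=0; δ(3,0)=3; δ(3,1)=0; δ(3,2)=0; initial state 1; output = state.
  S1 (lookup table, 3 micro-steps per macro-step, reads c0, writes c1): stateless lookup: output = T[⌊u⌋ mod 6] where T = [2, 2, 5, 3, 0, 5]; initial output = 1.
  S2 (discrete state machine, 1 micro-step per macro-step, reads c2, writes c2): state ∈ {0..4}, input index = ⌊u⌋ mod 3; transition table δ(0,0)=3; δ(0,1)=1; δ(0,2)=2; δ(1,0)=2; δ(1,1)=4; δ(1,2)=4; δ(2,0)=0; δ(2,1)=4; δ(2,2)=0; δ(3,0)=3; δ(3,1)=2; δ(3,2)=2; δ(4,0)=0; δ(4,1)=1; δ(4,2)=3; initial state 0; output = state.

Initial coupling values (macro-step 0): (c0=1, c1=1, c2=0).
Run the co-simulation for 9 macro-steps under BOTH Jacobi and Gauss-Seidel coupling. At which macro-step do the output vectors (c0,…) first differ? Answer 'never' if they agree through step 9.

[Jacobi] macro 1: S0 reads c2=0 → after 2×micro: 2; S1 reads c0=1 → after 3×micro: 2; S2 reads c2=0 → after 1×micro: 3 ⇒ (c0=2, c1=2, c2=3)
[Jacobi] macro 2: S0 reads c2=3 → after 2×micro: 3; S1 reads c0=2 → after 3×micro: 5; S2 reads c2=3 → after 1×micro: 3 ⇒ (c0=3, c1=5, c2=3)
[Jacobi] macro 3: S0 reads c2=3 → after 2×micro: 3; S1 reads c0=3 → after 3×micro: 3; S2 reads c2=3 → after 1×micro: 3 ⇒ (c0=3, c1=3, c2=3)
[Jacobi] macro 4: S0 reads c2=3 → after 2×micro: 3; S1 reads c0=3 → after 3×micro: 3; S2 reads c2=3 → after 1×micro: 3 ⇒ (c0=3, c1=3, c2=3)
[Jacobi] macro 5: S0 reads c2=3 → after 2×micro: 3; S1 reads c0=3 → after 3×micro: 3; S2 reads c2=3 → after 1×micro: 3 ⇒ (c0=3, c1=3, c2=3)
[Jacobi] macro 6: S0 reads c2=3 → after 2×micro: 3; S1 reads c0=3 → after 3×micro: 3; S2 reads c2=3 → after 1×micro: 3 ⇒ (c0=3, c1=3, c2=3)
[Jacobi] macro 7: S0 reads c2=3 → after 2×micro: 3; S1 reads c0=3 → after 3×micro: 3; S2 reads c2=3 → after 1×micro: 3 ⇒ (c0=3, c1=3, c2=3)
[Jacobi] macro 8: S0 reads c2=3 → after 2×micro: 3; S1 reads c0=3 → after 3×micro: 3; S2 reads c2=3 → after 1×micro: 3 ⇒ (c0=3, c1=3, c2=3)
[Jacobi] macro 9: S0 reads c2=3 → after 2×micro: 3; S1 reads c0=3 → after 3×micro: 3; S2 reads c2=3 → after 1×micro: 3 ⇒ (c0=3, c1=3, c2=3)
[Gauss-Seidel] macro 1: S0 reads c2=0 → after 2×micro: 2; S1 reads c0=2 → after 3×micro: 5; S2 reads c2=0 → after 1×micro: 3 ⇒ (c0=2, c1=5, c2=3)
[Gauss-Seidel] macro 2: S0 reads c2=3 → after 2×micro: 3; S1 reads c0=3 → after 3×micro: 3; S2 reads c2=3 → after 1×micro: 3 ⇒ (c0=3, c1=3, c2=3)
[Gauss-Seidel] macro 3: S0 reads c2=3 → after 2×micro: 3; S1 reads c0=3 → after 3×micro: 3; S2 reads c2=3 → after 1×micro: 3 ⇒ (c0=3, c1=3, c2=3)
[Gauss-Seidel] macro 4: S0 reads c2=3 → after 2×micro: 3; S1 reads c0=3 → after 3×micro: 3; S2 reads c2=3 → after 1×micro: 3 ⇒ (c0=3, c1=3, c2=3)
[Gauss-Seidel] macro 5: S0 reads c2=3 → after 2×micro: 3; S1 reads c0=3 → after 3×micro: 3; S2 reads c2=3 → after 1×micro: 3 ⇒ (c0=3, c1=3, c2=3)
[Gauss-Seidel] macro 6: S0 reads c2=3 → after 2×micro: 3; S1 reads c0=3 → after 3×micro: 3; S2 reads c2=3 → after 1×micro: 3 ⇒ (c0=3, c1=3, c2=3)
[Gauss-Seidel] macro 7: S0 reads c2=3 → after 2×micro: 3; S1 reads c0=3 → after 3×micro: 3; S2 reads c2=3 → after 1×micro: 3 ⇒ (c0=3, c1=3, c2=3)
[Gauss-Seidel] macro 8: S0 reads c2=3 → after 2×micro: 3; S1 reads c0=3 → after 3×micro: 3; S2 reads c2=3 → after 1×micro: 3 ⇒ (c0=3, c1=3, c2=3)
[Gauss-Seidel] macro 9: S0 reads c2=3 → after 2×micro: 3; S1 reads c0=3 → after 3×micro: 3; S2 reads c2=3 → after 1×micro: 3 ⇒ (c0=3, c1=3, c2=3)

first divergence at macro-step: 1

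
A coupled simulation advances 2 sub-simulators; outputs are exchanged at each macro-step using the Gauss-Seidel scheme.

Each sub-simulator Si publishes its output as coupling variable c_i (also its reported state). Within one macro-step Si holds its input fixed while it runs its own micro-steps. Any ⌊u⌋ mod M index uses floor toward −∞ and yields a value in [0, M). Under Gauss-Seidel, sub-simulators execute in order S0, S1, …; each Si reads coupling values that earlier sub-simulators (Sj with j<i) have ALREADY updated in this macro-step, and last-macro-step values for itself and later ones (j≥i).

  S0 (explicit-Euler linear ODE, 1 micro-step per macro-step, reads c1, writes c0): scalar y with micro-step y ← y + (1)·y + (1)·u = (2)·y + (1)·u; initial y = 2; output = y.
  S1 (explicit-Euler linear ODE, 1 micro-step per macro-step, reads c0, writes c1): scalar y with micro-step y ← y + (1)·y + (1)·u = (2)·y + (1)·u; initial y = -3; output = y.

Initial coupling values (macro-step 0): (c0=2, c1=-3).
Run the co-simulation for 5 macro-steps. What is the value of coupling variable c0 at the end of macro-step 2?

c0 at macro-step 2 = -3

macro 1: S0 reads c1=-3 → after 1×micro: 1; S1 reads c0=1 → after 1×micro: -5 ⇒ (c0=1, c1=-5)
macro 2: S0 reads c1=-5 → after 1×micro: -3; S1 reads c0=-3 → after 1×micro: -13 ⇒ (c0=-3, c1=-13)
macro 3: S0 reads c1=-13 → after 1×micro: -19; S1 reads c0=-19 → after 1×micro: -45 ⇒ (c0=-19, c1=-45)
macro 4: S0 reads c1=-45 → after 1×micro: -83; S1 reads c0=-83 → after 1×micro: -173 ⇒ (c0=-83, c1=-173)
macro 5: S0 reads c1=-173 → after 1×micro: -339; S1 reads c0=-339 → after 1×micro: -685 ⇒ (c0=-339, c1=-685)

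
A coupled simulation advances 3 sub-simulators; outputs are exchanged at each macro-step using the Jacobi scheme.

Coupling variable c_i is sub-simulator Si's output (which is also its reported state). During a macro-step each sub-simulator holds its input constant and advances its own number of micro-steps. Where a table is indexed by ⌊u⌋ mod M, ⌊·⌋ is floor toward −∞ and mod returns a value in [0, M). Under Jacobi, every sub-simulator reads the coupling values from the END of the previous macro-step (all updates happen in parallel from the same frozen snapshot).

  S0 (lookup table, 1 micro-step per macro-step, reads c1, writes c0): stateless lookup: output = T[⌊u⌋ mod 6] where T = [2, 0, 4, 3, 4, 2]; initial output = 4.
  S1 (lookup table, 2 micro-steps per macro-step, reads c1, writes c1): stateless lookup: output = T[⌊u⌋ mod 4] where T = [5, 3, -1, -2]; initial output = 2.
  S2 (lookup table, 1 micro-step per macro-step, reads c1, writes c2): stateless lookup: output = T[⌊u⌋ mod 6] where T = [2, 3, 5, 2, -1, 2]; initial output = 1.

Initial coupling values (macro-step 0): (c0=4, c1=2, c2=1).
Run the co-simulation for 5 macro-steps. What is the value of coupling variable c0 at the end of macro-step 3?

macro 1: S0 reads c1=2 → after 1×micro: 4; S1 reads c1=2 → after 2×micro: -1; S2 reads c1=2 → after 1×micro: 5 ⇒ (c0=4, c1=-1, c2=5)
macro 2: S0 reads c1=-1 → after 1×micro: 2; S1 reads c1=-1 → after 2×micro: -2; S2 reads c1=-1 → after 1×micro: 2 ⇒ (c0=2, c1=-2, c2=2)
macro 3: S0 reads c1=-2 → after 1×micro: 4; S1 reads c1=-2 → after 2×micro: -1; S2 reads c1=-2 → after 1×micro: -1 ⇒ (c0=4, c1=-1, c2=-1)
macro 4: S0 reads c1=-1 → after 1×micro: 2; S1 reads c1=-1 → after 2×micro: -2; S2 reads c1=-1 → after 1×micro: 2 ⇒ (c0=2, c1=-2, c2=2)
macro 5: S0 reads c1=-2 → after 1×micro: 4; S1 reads c1=-2 → after 2×micro: -1; S2 reads c1=-2 → after 1×micro: -1 ⇒ (c0=4, c1=-1, c2=-1)

c0 at macro-step 3 = 4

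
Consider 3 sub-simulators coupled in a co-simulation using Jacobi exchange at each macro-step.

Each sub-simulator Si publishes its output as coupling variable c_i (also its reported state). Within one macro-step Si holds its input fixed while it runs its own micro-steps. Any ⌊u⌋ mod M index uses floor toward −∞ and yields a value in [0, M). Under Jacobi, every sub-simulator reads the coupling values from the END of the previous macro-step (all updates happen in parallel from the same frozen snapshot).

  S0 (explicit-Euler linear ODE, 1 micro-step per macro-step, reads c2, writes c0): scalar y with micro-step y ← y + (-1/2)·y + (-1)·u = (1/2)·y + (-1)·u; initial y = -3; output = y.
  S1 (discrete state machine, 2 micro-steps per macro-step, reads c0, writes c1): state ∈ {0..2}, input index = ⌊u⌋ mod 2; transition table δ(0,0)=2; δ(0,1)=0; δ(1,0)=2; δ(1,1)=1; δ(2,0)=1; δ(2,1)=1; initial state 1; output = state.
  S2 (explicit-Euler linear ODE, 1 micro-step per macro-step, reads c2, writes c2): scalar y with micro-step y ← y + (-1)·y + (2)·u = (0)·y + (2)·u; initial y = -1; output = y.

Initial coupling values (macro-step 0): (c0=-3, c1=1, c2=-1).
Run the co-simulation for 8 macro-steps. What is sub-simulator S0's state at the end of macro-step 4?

S0 state at macro-step 4 = 167/16

macro 1: S0 reads c2=-1 → after 1×micro: -1/2; S1 reads c0=-3 → after 2×micro: 1; S2 reads c2=-1 → after 1×micro: -2 ⇒ (c0=-1/2, c1=1, c2=-2)
macro 2: S0 reads c2=-2 → after 1×micro: 7/4; S1 reads c0=-1/2 → after 2×micro: 1; S2 reads c2=-2 → after 1×micro: -4 ⇒ (c0=7/4, c1=1, c2=-4)
macro 3: S0 reads c2=-4 → after 1×micro: 39/8; S1 reads c0=7/4 → after 2×micro: 1; S2 reads c2=-4 → after 1×micro: -8 ⇒ (c0=39/8, c1=1, c2=-8)
macro 4: S0 reads c2=-8 → after 1×micro: 167/16; S1 reads c0=39/8 → after 2×micro: 1; S2 reads c2=-8 → after 1×micro: -16 ⇒ (c0=167/16, c1=1, c2=-16)
macro 5: S0 reads c2=-16 → after 1×micro: 679/32; S1 reads c0=167/16 → after 2×micro: 1; S2 reads c2=-16 → after 1×micro: -32 ⇒ (c0=679/32, c1=1, c2=-32)
macro 6: S0 reads c2=-32 → after 1×micro: 2727/64; S1 reads c0=679/32 → after 2×micro: 1; S2 reads c2=-32 → after 1×micro: -64 ⇒ (c0=2727/64, c1=1, c2=-64)
macro 7: S0 reads c2=-64 → after 1×micro: 10919/128; S1 reads c0=2727/64 → after 2×micro: 1; S2 reads c2=-64 → after 1×micro: -128 ⇒ (c0=10919/128, c1=1, c2=-128)
macro 8: S0 reads c2=-128 → after 1×micro: 43687/256; S1 reads c0=10919/128 → after 2×micro: 1; S2 reads c2=-128 → after 1×micro: -256 ⇒ (c0=43687/256, c1=1, c2=-256)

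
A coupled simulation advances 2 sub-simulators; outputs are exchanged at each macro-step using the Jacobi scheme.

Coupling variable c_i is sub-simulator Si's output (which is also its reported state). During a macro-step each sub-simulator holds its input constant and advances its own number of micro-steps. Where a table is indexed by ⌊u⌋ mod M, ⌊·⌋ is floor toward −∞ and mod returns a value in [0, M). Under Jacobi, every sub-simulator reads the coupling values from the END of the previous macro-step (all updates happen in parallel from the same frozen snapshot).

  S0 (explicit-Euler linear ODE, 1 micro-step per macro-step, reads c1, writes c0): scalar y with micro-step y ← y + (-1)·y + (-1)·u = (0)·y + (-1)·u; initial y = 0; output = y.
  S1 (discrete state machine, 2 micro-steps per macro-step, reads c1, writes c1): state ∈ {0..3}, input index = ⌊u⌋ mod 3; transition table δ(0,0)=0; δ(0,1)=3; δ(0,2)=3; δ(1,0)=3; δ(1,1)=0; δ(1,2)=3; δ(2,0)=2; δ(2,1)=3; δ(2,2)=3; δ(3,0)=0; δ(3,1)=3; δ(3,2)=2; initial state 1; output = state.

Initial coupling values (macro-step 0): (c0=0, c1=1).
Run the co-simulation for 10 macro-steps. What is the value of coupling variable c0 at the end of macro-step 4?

macro 1: S0 reads c1=1 → after 1×micro: -1; S1 reads c1=1 → after 2×micro: 3 ⇒ (c0=-1, c1=3)
macro 2: S0 reads c1=3 → after 1×micro: -3; S1 reads c1=3 → after 2×micro: 0 ⇒ (c0=-3, c1=0)
macro 3: S0 reads c1=0 → after 1×micro: 0; S1 reads c1=0 → after 2×micro: 0 ⇒ (c0=0, c1=0)
macro 4: S0 reads c1=0 → after 1×micro: 0; S1 reads c1=0 → after 2×micro: 0 ⇒ (c0=0, c1=0)
macro 5: S0 reads c1=0 → after 1×micro: 0; S1 reads c1=0 → after 2×micro: 0 ⇒ (c0=0, c1=0)
macro 6: S0 reads c1=0 → after 1×micro: 0; S1 reads c1=0 → after 2×micro: 0 ⇒ (c0=0, c1=0)
macro 7: S0 reads c1=0 → after 1×micro: 0; S1 reads c1=0 → after 2×micro: 0 ⇒ (c0=0, c1=0)
macro 8: S0 reads c1=0 → after 1×micro: 0; S1 reads c1=0 → after 2×micro: 0 ⇒ (c0=0, c1=0)
macro 9: S0 reads c1=0 → after 1×micro: 0; S1 reads c1=0 → after 2×micro: 0 ⇒ (c0=0, c1=0)
macro 10: S0 reads c1=0 → after 1×micro: 0; S1 reads c1=0 → after 2×micro: 0 ⇒ (c0=0, c1=0)

c0 at macro-step 4 = 0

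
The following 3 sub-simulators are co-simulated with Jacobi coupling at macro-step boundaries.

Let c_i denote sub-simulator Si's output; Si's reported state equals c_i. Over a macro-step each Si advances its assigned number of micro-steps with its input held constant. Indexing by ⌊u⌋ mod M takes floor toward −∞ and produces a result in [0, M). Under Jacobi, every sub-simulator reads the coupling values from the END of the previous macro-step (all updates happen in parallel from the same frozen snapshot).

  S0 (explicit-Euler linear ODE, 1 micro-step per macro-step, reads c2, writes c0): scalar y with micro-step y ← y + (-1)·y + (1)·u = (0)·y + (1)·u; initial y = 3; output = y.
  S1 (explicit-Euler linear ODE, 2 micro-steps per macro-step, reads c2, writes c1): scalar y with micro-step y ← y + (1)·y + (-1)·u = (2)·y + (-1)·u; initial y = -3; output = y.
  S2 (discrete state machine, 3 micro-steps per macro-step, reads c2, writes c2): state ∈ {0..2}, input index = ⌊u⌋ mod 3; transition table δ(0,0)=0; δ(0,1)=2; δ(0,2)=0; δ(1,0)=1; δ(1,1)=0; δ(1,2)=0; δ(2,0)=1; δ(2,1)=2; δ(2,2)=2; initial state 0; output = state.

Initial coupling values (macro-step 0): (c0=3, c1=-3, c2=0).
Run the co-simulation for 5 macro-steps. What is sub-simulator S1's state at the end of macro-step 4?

S1 state at macro-step 4 = -768

macro 1: S0 reads c2=0 → after 1×micro: 0; S1 reads c2=0 → after 2×micro: -12; S2 reads c2=0 → after 3×micro: 0 ⇒ (c0=0, c1=-12, c2=0)
macro 2: S0 reads c2=0 → after 1×micro: 0; S1 reads c2=0 → after 2×micro: -48; S2 reads c2=0 → after 3×micro: 0 ⇒ (c0=0, c1=-48, c2=0)
macro 3: S0 reads c2=0 → after 1×micro: 0; S1 reads c2=0 → after 2×micro: -192; S2 reads c2=0 → after 3×micro: 0 ⇒ (c0=0, c1=-192, c2=0)
macro 4: S0 reads c2=0 → after 1×micro: 0; S1 reads c2=0 → after 2×micro: -768; S2 reads c2=0 → after 3×micro: 0 ⇒ (c0=0, c1=-768, c2=0)
macro 5: S0 reads c2=0 → after 1×micro: 0; S1 reads c2=0 → after 2×micro: -3072; S2 reads c2=0 → after 3×micro: 0 ⇒ (c0=0, c1=-3072, c2=0)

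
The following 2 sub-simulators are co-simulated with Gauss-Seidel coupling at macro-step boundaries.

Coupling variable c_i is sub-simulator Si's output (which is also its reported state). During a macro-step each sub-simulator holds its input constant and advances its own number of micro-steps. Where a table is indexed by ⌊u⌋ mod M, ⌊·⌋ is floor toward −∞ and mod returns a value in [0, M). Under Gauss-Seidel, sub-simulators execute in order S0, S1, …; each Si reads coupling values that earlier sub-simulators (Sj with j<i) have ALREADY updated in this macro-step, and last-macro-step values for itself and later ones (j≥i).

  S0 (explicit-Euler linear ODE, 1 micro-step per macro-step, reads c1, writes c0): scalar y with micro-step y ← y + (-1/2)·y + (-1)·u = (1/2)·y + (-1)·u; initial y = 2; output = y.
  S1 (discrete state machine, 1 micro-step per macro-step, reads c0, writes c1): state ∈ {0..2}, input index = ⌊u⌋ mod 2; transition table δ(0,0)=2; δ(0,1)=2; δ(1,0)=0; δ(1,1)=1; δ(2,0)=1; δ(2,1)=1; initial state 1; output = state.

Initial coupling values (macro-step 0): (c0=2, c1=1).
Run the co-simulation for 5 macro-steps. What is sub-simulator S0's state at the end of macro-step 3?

S0 state at macro-step 3 = -2

macro 1: S0 reads c1=1 → after 1×micro: 0; S1 reads c0=0 → after 1×micro: 0 ⇒ (c0=0, c1=0)
macro 2: S0 reads c1=0 → after 1×micro: 0; S1 reads c0=0 → after 1×micro: 2 ⇒ (c0=0, c1=2)
macro 3: S0 reads c1=2 → after 1×micro: -2; S1 reads c0=-2 → after 1×micro: 1 ⇒ (c0=-2, c1=1)
macro 4: S0 reads c1=1 → after 1×micro: -2; S1 reads c0=-2 → after 1×micro: 0 ⇒ (c0=-2, c1=0)
macro 5: S0 reads c1=0 → after 1×micro: -1; S1 reads c0=-1 → after 1×micro: 2 ⇒ (c0=-1, c1=2)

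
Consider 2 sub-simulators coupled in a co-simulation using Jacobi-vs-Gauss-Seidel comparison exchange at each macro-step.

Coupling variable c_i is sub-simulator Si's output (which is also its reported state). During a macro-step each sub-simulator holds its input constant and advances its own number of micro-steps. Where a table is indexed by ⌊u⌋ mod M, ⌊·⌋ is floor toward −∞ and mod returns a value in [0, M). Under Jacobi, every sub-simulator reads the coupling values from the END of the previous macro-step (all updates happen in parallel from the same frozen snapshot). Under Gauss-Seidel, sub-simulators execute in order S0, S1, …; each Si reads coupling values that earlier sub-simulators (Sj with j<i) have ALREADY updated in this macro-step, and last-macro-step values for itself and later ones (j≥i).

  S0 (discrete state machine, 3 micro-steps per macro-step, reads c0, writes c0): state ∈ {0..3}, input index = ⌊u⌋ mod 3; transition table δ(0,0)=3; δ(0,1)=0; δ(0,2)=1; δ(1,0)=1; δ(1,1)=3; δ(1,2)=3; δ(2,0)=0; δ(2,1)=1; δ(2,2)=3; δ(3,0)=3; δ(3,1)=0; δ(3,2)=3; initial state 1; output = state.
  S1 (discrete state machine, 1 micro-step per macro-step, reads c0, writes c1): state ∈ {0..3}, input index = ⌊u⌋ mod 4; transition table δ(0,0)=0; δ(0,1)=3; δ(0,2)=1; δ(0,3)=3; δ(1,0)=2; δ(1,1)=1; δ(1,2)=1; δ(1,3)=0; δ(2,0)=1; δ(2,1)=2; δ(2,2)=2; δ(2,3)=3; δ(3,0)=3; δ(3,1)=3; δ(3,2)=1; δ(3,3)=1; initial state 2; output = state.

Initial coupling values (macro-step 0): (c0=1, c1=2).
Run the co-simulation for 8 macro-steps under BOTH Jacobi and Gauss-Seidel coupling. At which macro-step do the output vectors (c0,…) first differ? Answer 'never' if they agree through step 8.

[Jacobi] macro 1: S0 reads c0=1 → after 3×micro: 0; S1 reads c0=1 → after 1×micro: 2 ⇒ (c0=0, c1=2)
[Jacobi] macro 2: S0 reads c0=0 → after 3×micro: 3; S1 reads c0=0 → after 1×micro: 1 ⇒ (c0=3, c1=1)
[Jacobi] macro 3: S0 reads c0=3 → after 3×micro: 3; S1 reads c0=3 → after 1×micro: 0 ⇒ (c0=3, c1=0)
[Jacobi] macro 4: S0 reads c0=3 → after 3×micro: 3; S1 reads c0=3 → after 1×micro: 3 ⇒ (c0=3, c1=3)
[Jacobi] macro 5: S0 reads c0=3 → after 3×micro: 3; S1 reads c0=3 → after 1×micro: 1 ⇒ (c0=3, c1=1)
[Jacobi] macro 6: S0 reads c0=3 → after 3×micro: 3; S1 reads c0=3 → after 1×micro: 0 ⇒ (c0=3, c1=0)
[Jacobi] macro 7: S0 reads c0=3 → after 3×micro: 3; S1 reads c0=3 → after 1×micro: 3 ⇒ (c0=3, c1=3)
[Jacobi] macro 8: S0 reads c0=3 → after 3×micro: 3; S1 reads c0=3 → after 1×micro: 1 ⇒ (c0=3, c1=1)
[Gauss-Seidel] macro 1: S0 reads c0=1 → after 3×micro: 0; S1 reads c0=0 → after 1×micro: 1 ⇒ (c0=0, c1=1)
[Gauss-Seidel] macro 2: S0 reads c0=0 → after 3×micro: 3; S1 reads c0=3 → after 1×micro: 0 ⇒ (c0=3, c1=0)
[Gauss-Seidel] macro 3: S0 reads c0=3 → after 3×micro: 3; S1 reads c0=3 → after 1×micro: 3 ⇒ (c0=3, c1=3)
[Gauss-Seidel] macro 4: S0 reads c0=3 → after 3×micro: 3; S1 reads c0=3 → after 1×micro: 1 ⇒ (c0=3, c1=1)
[Gauss-Seidel] macro 5: S0 reads c0=3 → after 3×micro: 3; S1 reads c0=3 → after 1×micro: 0 ⇒ (c0=3, c1=0)
[Gauss-Seidel] macro 6: S0 reads c0=3 → after 3×micro: 3; S1 reads c0=3 → after 1×micro: 3 ⇒ (c0=3, c1=3)
[Gauss-Seidel] macro 7: S0 reads c0=3 → after 3×micro: 3; S1 reads c0=3 → after 1×micro: 1 ⇒ (c0=3, c1=1)
[Gauss-Seidel] macro 8: S0 reads c0=3 → after 3×micro: 3; S1 reads c0=3 → after 1×micro: 0 ⇒ (c0=3, c1=0)

first divergence at macro-step: 1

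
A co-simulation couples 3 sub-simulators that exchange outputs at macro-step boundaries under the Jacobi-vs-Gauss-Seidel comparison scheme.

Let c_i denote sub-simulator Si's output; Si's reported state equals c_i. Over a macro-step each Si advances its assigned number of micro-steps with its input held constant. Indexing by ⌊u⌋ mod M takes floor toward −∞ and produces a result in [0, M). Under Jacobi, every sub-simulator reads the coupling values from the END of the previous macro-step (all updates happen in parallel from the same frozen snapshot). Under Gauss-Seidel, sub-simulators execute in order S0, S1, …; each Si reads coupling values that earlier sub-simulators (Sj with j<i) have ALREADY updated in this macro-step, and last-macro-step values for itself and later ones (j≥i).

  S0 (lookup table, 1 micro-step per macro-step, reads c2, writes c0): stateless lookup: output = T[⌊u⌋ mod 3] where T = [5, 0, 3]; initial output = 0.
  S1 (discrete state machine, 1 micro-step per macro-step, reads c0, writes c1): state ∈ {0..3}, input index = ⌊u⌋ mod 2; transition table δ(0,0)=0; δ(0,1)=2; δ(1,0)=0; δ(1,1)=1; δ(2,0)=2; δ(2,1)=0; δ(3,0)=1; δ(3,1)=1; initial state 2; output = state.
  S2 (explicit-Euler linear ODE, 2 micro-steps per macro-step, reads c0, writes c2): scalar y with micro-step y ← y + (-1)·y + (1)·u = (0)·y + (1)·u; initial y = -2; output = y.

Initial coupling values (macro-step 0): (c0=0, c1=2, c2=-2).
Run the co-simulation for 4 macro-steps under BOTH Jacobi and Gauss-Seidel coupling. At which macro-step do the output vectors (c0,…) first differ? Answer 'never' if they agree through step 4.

first divergence at macro-step: 2

[Jacobi] macro 1: S0 reads c2=-2 → after 1×micro: 0; S1 reads c0=0 → after 1×micro: 2; S2 reads c0=0 → after 2×micro: 0 ⇒ (c0=0, c1=2, c2=0)
[Jacobi] macro 2: S0 reads c2=0 → after 1×micro: 5; S1 reads c0=0 → after 1×micro: 2; S2 reads c0=0 → after 2×micro: 0 ⇒ (c0=5, c1=2, c2=0)
[Jacobi] macro 3: S0 reads c2=0 → after 1×micro: 5; S1 reads c0=5 → after 1×micro: 0; S2 reads c0=5 → after 2×micro: 5 ⇒ (c0=5, c1=0, c2=5)
[Jacobi] macro 4: S0 reads c2=5 → after 1×micro: 3; S1 reads c0=5 → after 1×micro: 2; S2 reads c0=5 → after 2×micro: 5 ⇒ (c0=3, c1=2, c2=5)
[Gauss-Seidel] macro 1: S0 reads c2=-2 → after 1×micro: 0; S1 reads c0=0 → after 1×micro: 2; S2 reads c0=0 → after 2×micro: 0 ⇒ (c0=0, c1=2, c2=0)
[Gauss-Seidel] macro 2: S0 reads c2=0 → after 1×micro: 5; S1 reads c0=5 → after 1×micro: 0; S2 reads c0=5 → after 2×micro: 5 ⇒ (c0=5, c1=0, c2=5)
[Gauss-Seidel] macro 3: S0 reads c2=5 → after 1×micro: 3; S1 reads c0=3 → after 1×micro: 2; S2 reads c0=3 → after 2×micro: 3 ⇒ (c0=3, c1=2, c2=3)
[Gauss-Seidel] macro 4: S0 reads c2=3 → after 1×micro: 5; S1 reads c0=5 → after 1×micro: 0; S2 reads c0=5 → after 2×micro: 5 ⇒ (c0=5, c1=0, c2=5)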